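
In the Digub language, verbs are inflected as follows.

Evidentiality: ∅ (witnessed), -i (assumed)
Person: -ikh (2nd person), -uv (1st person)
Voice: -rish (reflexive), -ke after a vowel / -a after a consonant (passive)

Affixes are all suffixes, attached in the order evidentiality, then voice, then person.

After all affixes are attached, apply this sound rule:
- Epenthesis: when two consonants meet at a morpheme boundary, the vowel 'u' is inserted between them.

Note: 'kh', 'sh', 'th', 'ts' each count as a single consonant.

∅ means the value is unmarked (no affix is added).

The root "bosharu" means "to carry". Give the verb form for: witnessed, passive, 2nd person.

evidentiality = witnessed: zero marking, form stays bosharu.
Attach voice passive -ke (after vowel 'u') → bosharuke.
Attach person 2nd person -ikh → bosharukeikh.
Epenthesis: no change.

bosharukeikh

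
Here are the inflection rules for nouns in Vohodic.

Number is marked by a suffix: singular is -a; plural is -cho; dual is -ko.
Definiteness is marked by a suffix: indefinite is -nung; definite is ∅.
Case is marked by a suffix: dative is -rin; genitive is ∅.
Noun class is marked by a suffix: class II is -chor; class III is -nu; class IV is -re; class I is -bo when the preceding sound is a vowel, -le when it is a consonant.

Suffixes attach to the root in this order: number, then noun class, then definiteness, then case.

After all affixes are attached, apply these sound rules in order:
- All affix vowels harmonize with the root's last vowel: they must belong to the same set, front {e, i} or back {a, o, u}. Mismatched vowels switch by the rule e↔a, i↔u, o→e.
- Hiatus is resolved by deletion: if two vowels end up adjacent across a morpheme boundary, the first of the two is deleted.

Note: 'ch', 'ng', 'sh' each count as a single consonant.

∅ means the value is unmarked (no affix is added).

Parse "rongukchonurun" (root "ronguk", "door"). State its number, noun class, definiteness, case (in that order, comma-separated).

Segment: ronguk-cho-nu-rin.
number: -cho → plural.
noun class: -nu → class III.
definiteness: ∅ → definite.
case: -rin → dative.

plural, class III, definite, dative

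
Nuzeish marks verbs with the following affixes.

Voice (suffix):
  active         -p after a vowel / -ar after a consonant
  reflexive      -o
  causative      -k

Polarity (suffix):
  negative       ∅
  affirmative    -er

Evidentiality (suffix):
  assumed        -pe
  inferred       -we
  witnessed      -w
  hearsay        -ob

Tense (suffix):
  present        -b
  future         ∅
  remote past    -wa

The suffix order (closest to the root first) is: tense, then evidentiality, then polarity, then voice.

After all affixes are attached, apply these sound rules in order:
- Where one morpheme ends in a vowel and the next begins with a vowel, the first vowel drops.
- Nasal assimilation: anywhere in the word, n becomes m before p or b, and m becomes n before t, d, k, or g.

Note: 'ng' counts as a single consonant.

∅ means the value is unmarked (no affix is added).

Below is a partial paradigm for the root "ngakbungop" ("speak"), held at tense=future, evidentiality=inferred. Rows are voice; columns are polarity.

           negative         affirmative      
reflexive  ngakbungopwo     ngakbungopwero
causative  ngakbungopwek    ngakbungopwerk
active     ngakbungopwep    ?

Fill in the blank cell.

ngakbungopwerar

tense = future: zero marking, form stays ngakbungop.
Attach evidentiality inferred -we → ngakbungopwe.
Attach polarity affirmative -er → ngakbungopweer.
Attach voice active -ar (after consonant 'r') → ngakbungopweerar.
Apply vowel deletion: ngakbungopweerar → ngakbungopwerar.
Nasal assimilation: no change.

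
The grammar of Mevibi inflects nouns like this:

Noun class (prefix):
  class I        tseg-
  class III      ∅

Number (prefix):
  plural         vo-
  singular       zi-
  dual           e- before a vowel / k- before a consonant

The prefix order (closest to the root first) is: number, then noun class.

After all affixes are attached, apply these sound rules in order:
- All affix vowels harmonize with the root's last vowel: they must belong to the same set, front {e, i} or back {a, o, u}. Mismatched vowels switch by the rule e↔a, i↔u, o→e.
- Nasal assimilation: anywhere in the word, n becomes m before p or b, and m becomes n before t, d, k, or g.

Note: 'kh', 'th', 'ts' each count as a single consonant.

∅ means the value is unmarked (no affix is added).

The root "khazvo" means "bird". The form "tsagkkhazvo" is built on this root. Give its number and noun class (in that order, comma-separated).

dual, class I

Segment: tseg-k-khazvo.
number: e/k- → dual.
noun class: tseg- → class I.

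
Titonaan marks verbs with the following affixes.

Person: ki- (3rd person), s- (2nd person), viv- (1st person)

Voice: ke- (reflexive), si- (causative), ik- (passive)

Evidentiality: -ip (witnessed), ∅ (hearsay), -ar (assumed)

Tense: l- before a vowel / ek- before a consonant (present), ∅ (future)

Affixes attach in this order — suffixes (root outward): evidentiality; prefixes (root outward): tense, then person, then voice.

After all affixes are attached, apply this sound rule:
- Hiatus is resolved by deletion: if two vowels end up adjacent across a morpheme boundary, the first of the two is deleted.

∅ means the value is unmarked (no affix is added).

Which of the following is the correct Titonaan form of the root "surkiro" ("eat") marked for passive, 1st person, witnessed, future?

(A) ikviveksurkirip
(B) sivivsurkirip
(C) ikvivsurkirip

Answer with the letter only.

tense = future: zero marking, form stays surkiro.
Attach evidentiality witnessed -ip → surkiroip.
Attach person 1st person viv- → vivsurkiroip.
Attach voice passive ik- → ikvivsurkiroip.
Apply vowel deletion: ikvivsurkiroip → ikvivsurkirip.
So the correct form is ikvivsurkirip, option (C).
(A) ikviveksurkirip is wrong: it uses present instead of future for tense.
(B) sivivsurkirip is wrong: it uses causative instead of passive for voice.

C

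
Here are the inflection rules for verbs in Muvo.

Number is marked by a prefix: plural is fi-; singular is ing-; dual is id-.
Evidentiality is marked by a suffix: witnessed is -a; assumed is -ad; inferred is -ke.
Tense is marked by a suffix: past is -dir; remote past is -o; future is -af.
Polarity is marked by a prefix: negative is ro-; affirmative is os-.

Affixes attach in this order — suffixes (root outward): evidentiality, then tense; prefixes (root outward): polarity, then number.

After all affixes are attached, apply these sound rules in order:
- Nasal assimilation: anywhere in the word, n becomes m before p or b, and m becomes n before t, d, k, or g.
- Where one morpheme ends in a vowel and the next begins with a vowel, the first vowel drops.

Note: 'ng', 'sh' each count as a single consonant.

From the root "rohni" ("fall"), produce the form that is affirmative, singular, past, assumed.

ingosrohnaddir

Attach polarity affirmative os- → osrohni.
Attach number singular ing- → ingosrohni.
Attach evidentiality assumed -ad → ingosrohniad.
Attach tense past -dir → ingosrohniaddir.
Nasal assimilation: no change.
Apply vowel deletion: ingosrohniaddir → ingosrohnaddir.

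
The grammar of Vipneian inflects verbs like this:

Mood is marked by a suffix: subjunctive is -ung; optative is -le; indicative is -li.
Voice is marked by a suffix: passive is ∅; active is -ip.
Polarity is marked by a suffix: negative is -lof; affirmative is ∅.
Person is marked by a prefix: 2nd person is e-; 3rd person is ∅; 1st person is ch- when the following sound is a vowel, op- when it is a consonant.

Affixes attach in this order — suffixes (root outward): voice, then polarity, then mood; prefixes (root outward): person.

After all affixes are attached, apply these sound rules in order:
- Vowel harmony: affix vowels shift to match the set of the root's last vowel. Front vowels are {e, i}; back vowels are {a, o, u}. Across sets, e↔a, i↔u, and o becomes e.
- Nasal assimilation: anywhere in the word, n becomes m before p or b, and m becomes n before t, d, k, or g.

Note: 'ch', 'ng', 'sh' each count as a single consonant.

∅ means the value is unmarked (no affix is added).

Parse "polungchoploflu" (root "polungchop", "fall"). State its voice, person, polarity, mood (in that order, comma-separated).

Segment: polungchop-lof-li.
voice: ∅ → passive.
person: ∅ → 3rd person.
polarity: -lof → negative.
mood: -li → indicative.

passive, 3rd person, negative, indicative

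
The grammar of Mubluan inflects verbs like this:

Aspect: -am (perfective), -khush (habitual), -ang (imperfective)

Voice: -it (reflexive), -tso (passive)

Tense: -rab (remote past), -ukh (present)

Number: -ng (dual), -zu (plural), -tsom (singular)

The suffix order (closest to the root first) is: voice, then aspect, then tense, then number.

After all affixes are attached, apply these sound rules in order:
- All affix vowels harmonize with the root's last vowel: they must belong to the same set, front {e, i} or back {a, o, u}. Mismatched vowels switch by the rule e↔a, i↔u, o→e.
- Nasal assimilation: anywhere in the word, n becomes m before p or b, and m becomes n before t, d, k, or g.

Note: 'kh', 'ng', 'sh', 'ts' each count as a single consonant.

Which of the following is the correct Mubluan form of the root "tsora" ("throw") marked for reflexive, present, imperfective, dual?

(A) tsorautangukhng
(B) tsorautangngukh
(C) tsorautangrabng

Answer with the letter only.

Attach voice reflexive -it → tsorait.
Attach aspect imperfective -ang → tsoraitang.
Attach tense present -ukh → tsoraitangukh.
Attach number dual -ng → tsoraitangukhng.
Apply vowel harmony: tsoraitangukhng → tsorautangukhng.
Nasal assimilation: no change.
So the correct form is tsorautangukhng, option (A).
(C) tsorautangrabng is wrong: it uses remote past instead of present for tense.
(B) tsorautangngukh is wrong: it has the affixes in the wrong order.

A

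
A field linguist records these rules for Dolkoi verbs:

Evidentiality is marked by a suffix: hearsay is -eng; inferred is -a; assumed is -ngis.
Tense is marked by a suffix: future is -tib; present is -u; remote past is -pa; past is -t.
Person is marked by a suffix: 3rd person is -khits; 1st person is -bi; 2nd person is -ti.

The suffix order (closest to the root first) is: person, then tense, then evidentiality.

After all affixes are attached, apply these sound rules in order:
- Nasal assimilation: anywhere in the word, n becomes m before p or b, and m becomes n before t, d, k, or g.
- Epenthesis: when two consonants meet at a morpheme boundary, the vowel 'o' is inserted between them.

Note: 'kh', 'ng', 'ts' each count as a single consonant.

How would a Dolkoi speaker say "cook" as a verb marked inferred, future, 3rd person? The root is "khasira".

khasirakhitsotiba

Attach person 3rd person -khits → khasirakhits.
Attach tense future -tib → khasirakhitstib.
Attach evidentiality inferred -a → khasirakhitstiba.
Nasal assimilation: no change.
Apply epenthesis: khasirakhitstiba → khasirakhitsotiba.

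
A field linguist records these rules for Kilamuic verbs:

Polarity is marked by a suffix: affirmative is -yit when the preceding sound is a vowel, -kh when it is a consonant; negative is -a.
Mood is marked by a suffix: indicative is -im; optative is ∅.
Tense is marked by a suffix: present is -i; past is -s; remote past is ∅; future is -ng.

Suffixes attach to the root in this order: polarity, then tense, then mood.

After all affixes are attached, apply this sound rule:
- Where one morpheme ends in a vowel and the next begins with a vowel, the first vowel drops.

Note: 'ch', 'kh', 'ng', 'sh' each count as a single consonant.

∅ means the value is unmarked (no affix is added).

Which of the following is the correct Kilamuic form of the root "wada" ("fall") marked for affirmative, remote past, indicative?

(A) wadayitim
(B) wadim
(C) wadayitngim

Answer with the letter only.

A

Attach polarity affirmative -yit (after vowel 'a') → wadayit.
tense = remote past: zero marking, form stays wadayit.
Attach mood indicative -im → wadayitim.
Vowel deletion: no change.
So the correct form is wadayitim, option (A).
(C) wadayitngim is wrong: it uses future instead of remote past for tense.
(B) wadim is wrong: it uses negative instead of affirmative for polarity.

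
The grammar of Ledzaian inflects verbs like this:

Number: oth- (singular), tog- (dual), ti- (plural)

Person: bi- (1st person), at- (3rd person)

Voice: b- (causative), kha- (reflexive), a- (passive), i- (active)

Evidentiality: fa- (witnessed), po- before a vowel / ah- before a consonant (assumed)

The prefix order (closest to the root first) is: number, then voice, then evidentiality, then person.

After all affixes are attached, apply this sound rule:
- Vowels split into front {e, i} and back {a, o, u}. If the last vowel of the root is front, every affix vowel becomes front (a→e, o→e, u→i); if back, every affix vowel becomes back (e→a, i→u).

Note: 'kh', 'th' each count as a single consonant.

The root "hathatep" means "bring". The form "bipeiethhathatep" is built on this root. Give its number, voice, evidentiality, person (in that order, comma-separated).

singular, active, assumed, 1st person

Segment: bi-po-i-oth-hathatep.
number: oth- → singular.
voice: i- → active.
evidentiality: po/ah- → assumed.
person: bi- → 1st person.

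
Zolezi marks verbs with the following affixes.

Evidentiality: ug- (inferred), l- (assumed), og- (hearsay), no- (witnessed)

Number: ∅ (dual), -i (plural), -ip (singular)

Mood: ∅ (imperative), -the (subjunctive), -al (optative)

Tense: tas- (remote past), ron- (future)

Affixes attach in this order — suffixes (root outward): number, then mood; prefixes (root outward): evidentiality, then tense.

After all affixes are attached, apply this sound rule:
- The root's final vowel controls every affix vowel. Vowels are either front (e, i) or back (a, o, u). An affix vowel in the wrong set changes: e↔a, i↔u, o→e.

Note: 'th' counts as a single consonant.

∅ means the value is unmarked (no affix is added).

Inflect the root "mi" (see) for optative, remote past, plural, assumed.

Attach evidentiality assumed l- → lmi.
Attach tense remote past tas- → taslmi.
Attach number plural -i → taslmii.
Attach mood optative -al → taslmiial.
Apply vowel harmony: taslmiial → teslmiiel.

teslmiiel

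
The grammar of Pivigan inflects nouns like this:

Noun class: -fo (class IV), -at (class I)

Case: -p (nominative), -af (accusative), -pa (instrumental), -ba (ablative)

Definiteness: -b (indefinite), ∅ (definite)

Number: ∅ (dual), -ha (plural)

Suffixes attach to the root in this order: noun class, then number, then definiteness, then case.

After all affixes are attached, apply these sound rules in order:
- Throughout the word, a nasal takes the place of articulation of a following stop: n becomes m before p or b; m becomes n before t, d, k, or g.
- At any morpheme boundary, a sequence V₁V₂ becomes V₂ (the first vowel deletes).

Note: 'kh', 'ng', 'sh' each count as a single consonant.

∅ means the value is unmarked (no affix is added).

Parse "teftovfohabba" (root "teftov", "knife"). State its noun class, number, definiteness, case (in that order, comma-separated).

class IV, plural, indefinite, ablative

Segment: teftov-fo-ha-b-ba.
noun class: -fo → class IV.
number: -ha → plural.
definiteness: -b → indefinite.
case: -ba → ablative.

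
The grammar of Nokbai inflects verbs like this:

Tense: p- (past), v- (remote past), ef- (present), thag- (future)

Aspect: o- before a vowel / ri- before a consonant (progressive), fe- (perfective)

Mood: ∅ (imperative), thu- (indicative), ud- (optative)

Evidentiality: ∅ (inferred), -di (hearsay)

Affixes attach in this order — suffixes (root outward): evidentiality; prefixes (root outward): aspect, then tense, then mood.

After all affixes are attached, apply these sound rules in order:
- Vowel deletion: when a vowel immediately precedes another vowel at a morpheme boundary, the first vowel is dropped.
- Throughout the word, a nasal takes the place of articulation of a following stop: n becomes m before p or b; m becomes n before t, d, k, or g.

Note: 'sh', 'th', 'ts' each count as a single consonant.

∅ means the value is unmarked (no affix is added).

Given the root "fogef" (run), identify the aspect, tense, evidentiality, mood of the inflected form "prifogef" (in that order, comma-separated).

Segment: p-ri-fogef.
aspect: o/ri- → progressive.
tense: p- → past.
evidentiality: ∅ → inferred.
mood: ∅ → imperative.

progressive, past, inferred, imperative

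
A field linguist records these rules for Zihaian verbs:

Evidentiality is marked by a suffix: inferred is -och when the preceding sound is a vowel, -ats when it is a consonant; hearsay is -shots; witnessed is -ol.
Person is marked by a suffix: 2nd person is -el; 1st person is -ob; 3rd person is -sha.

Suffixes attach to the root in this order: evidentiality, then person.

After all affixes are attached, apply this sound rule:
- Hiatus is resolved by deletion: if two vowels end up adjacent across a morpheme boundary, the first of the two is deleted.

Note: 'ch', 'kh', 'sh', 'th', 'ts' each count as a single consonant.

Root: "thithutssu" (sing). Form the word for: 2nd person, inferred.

Attach evidentiality inferred -och (after vowel 'u') → thithutssuoch.
Attach person 2nd person -el → thithutssuochel.
Apply vowel deletion: thithutssuochel → thithutssochel.

thithutssochel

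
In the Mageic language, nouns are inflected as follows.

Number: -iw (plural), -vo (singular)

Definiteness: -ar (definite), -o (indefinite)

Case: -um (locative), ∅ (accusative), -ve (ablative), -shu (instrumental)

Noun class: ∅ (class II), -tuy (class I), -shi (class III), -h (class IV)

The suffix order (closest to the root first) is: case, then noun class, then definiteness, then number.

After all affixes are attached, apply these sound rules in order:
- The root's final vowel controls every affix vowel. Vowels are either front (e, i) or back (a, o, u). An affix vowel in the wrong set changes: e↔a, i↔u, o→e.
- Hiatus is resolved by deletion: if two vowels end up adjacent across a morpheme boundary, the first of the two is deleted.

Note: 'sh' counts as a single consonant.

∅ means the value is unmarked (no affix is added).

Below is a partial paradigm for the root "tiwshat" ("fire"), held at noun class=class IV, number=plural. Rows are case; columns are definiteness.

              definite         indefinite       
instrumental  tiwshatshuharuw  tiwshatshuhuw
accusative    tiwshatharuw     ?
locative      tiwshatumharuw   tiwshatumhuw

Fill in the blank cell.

case = accusative: zero marking, form stays tiwshat.
Attach noun class class IV -h → tiwshath.
Attach definiteness indefinite -o → tiwshatho.
Attach number plural -iw → tiwshathoiw.
Apply vowel harmony: tiwshathoiw → tiwshathouw.
Apply vowel deletion: tiwshathouw → tiwshathuw.

tiwshathuw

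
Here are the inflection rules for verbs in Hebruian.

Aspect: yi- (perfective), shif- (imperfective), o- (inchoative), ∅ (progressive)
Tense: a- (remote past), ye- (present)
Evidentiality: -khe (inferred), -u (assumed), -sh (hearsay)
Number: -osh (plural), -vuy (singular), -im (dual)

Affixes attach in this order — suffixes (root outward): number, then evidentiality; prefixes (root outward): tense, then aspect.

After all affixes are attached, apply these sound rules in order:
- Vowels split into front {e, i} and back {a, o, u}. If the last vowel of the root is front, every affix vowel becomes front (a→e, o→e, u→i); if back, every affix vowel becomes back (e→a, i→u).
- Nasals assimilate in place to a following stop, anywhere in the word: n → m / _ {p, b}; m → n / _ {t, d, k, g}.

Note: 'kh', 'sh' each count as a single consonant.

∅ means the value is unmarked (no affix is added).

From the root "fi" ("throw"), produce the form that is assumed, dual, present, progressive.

yefiimi

Attach number dual -im → fiim.
Attach evidentiality assumed -u → fiimu.
Attach tense present ye- → yefiimu.
aspect = progressive: zero marking, form stays yefiimu.
Apply vowel harmony: yefiimu → yefiimi.
Nasal assimilation: no change.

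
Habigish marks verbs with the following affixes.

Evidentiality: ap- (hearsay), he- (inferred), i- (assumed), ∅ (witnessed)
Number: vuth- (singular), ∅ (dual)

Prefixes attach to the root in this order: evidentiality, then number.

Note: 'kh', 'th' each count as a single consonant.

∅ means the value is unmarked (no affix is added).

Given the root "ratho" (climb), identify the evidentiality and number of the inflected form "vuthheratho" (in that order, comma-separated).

Segment: vuth-he-ratho.
evidentiality: he- → inferred.
number: vuth- → singular.

inferred, singular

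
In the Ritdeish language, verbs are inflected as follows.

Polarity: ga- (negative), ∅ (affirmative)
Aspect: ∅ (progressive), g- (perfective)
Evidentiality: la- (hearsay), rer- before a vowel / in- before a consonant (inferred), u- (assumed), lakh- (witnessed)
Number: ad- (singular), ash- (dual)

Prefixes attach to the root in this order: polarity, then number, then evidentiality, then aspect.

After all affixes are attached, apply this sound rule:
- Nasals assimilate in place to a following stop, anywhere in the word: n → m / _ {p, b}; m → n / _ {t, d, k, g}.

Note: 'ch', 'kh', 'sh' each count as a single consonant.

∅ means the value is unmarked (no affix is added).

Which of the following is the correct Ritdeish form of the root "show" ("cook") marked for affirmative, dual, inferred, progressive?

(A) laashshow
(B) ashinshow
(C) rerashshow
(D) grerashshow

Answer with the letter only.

polarity = affirmative: zero marking, form stays show.
Attach number dual ash- → ashshow.
Attach evidentiality inferred rer- (before vowel 'a') → rerashshow.
aspect = progressive: zero marking, form stays rerashshow.
Nasal assimilation: no change.
So the correct form is rerashshow, option (C).
(B) ashinshow is wrong: it has the affixes in the wrong order.
(A) laashshow is wrong: it uses hearsay instead of inferred for evidentiality.
(D) grerashshow is wrong: it uses perfective instead of progressive for aspect.

C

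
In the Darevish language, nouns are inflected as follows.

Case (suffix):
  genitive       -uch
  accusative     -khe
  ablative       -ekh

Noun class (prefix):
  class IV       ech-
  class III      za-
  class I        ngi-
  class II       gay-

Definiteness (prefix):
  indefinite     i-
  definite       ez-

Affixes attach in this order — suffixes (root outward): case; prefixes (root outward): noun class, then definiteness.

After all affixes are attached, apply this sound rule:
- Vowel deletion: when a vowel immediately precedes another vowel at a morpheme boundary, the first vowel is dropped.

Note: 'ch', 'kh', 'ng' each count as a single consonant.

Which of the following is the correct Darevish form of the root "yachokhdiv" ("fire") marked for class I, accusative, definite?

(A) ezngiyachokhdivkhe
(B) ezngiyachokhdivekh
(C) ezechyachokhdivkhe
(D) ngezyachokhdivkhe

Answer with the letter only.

A

Attach noun class class I ngi- → ngiyachokhdiv.
Attach definiteness definite ez- → ezngiyachokhdiv.
Attach case accusative -khe → ezngiyachokhdivkhe.
Vowel deletion: no change.
So the correct form is ezngiyachokhdivkhe, option (A).
(B) ezngiyachokhdivekh is wrong: it uses ablative instead of accusative for case.
(D) ngezyachokhdivkhe is wrong: it has the affixes in the wrong order.
(C) ezechyachokhdivkhe is wrong: it uses class IV instead of class I for noun class.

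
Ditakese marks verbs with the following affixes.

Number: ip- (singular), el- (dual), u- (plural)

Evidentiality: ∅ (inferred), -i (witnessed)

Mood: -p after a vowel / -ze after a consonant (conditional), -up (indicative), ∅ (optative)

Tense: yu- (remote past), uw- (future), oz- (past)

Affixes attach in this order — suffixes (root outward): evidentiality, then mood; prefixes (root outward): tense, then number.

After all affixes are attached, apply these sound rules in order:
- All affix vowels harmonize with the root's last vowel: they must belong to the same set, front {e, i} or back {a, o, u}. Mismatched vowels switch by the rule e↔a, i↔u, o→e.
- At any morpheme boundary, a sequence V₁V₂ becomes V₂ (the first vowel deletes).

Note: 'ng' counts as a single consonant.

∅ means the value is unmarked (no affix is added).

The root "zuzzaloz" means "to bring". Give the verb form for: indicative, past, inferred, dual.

alozzuzzalozup

evidentiality = inferred: zero marking, form stays zuzzaloz.
Attach mood indicative -up → zuzzalozup.
Attach tense past oz- → ozzuzzalozup.
Attach number dual el- → elozzuzzalozup.
Apply vowel harmony: elozzuzzalozup → alozzuzzalozup.
Vowel deletion: no change.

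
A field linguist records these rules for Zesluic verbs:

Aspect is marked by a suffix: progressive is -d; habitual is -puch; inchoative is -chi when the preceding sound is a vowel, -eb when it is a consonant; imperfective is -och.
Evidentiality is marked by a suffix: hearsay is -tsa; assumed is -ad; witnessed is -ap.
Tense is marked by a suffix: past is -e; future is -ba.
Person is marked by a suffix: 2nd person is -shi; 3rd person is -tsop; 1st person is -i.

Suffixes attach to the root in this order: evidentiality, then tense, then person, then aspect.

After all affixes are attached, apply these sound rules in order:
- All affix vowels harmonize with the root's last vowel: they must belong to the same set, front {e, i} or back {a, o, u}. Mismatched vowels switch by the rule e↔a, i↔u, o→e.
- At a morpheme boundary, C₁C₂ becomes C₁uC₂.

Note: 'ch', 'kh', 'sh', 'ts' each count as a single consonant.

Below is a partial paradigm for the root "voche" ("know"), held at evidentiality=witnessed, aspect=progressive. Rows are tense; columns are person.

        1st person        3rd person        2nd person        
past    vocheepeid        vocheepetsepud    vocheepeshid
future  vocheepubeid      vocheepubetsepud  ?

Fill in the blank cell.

Attach evidentiality witnessed -ap → vocheap.
Attach tense future -ba → vocheapba.
Attach person 2nd person -shi → vocheapbashi.
Attach aspect progressive -d → vocheapbashid.
Apply vowel harmony: vocheapbashid → vocheepbeshid.
Apply epenthesis: vocheepbeshid → vocheepubeshid.

vocheepubeshid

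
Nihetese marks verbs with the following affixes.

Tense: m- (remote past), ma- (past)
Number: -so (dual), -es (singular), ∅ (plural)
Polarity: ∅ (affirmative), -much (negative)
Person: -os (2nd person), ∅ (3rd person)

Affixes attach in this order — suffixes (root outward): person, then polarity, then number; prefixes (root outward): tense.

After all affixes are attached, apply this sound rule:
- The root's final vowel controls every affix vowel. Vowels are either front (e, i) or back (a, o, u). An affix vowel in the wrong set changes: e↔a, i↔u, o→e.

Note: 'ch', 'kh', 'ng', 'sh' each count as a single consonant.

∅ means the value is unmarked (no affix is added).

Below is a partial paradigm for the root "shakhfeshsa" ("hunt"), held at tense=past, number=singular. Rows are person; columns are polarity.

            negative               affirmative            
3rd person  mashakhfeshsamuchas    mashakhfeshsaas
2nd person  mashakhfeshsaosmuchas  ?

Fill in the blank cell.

mashakhfeshsaosas

Attach tense past ma- → mashakhfeshsa.
Attach person 2nd person -os → mashakhfeshsaos.
polarity = affirmative: zero marking, form stays mashakhfeshsaos.
Attach number singular -es → mashakhfeshsaoses.
Apply vowel harmony: mashakhfeshsaoses → mashakhfeshsaosas.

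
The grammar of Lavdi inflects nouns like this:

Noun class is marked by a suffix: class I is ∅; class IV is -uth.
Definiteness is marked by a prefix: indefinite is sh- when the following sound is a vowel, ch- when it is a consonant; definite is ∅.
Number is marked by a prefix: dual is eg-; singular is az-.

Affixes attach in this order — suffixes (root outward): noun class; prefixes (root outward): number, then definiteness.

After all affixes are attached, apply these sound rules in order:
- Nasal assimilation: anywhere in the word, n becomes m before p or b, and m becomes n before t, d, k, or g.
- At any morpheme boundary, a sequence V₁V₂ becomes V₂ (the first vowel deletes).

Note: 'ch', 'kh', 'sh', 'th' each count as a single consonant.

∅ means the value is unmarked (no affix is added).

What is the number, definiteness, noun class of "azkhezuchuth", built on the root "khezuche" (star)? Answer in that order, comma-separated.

singular, definite, class IV

Segment: az-khezuche-uth.
number: az- → singular.
definiteness: ∅ → definite.
noun class: -uth → class IV.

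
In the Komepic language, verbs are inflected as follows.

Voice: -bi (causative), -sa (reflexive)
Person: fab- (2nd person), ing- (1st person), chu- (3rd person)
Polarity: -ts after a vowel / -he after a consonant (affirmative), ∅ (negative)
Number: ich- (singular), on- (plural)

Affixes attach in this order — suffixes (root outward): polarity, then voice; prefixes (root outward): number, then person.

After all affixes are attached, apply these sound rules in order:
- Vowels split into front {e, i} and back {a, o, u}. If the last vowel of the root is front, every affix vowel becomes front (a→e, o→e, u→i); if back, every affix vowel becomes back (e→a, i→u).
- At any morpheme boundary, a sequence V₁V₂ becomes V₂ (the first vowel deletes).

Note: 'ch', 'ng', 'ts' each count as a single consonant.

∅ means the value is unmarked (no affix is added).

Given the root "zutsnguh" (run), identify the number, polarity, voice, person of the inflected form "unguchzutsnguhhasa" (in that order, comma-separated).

singular, affirmative, reflexive, 1st person

Segment: ing-ich-zutsnguh-he-sa.
number: ich- → singular.
polarity: -ts/he → affirmative.
voice: -sa → reflexive.
person: ing- → 1st person.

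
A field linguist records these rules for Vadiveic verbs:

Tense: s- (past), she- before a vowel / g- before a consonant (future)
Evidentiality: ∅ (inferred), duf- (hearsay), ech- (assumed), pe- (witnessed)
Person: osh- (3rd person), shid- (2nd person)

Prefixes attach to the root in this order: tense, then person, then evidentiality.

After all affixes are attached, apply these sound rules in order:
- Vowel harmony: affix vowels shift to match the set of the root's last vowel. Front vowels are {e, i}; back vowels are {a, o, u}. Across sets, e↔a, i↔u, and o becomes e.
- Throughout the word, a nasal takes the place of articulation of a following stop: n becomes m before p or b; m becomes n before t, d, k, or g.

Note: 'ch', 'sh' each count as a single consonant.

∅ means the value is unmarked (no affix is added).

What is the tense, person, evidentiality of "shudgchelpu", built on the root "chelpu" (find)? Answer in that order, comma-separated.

future, 2nd person, inferred

Segment: shid-g-chelpu.
tense: she/g- → future.
person: shid- → 2nd person.
evidentiality: ∅ → inferred.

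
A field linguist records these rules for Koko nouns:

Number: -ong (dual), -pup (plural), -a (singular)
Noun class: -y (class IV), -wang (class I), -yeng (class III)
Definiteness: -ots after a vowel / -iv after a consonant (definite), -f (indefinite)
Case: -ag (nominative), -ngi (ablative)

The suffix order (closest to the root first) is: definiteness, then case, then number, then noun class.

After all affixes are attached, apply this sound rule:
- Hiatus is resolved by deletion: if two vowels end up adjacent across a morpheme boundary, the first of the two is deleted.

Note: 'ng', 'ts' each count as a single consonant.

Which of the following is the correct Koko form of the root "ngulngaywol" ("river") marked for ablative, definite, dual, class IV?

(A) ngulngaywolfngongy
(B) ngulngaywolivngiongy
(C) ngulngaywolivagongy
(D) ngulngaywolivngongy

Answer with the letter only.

Attach definiteness definite -iv (after consonant 'l') → ngulngaywoliv.
Attach case ablative -ngi → ngulngaywolivngi.
Attach number dual -ong → ngulngaywolivngiong.
Attach noun class class IV -y → ngulngaywolivngiongy.
Apply vowel deletion: ngulngaywolivngiongy → ngulngaywolivngongy.
So the correct form is ngulngaywolivngongy, option (D).
(B) ngulngaywolivngiongy is wrong: it fails to apply the sound rule(s).
(A) ngulngaywolfngongy is wrong: it uses indefinite instead of definite for definiteness.
(C) ngulngaywolivagongy is wrong: it uses nominative instead of ablative for case.

D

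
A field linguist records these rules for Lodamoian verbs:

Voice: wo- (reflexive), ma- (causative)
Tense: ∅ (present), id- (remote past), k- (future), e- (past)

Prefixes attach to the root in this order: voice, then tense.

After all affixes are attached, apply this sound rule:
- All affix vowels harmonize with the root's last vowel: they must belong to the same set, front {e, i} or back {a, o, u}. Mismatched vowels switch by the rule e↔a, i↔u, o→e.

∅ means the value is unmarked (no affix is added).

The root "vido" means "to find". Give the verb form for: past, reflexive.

awovido

Attach voice reflexive wo- → wovido.
Attach tense past e- → ewovido.
Apply vowel harmony: ewovido → awovido.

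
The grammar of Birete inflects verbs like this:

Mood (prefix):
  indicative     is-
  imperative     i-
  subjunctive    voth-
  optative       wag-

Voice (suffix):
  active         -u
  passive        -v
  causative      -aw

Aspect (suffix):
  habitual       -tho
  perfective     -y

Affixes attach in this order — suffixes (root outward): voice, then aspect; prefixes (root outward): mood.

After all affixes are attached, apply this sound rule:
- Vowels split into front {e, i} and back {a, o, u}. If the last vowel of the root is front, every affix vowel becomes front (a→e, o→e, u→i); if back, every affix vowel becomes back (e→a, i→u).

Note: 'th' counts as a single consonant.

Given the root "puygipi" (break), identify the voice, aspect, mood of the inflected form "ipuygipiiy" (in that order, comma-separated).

Segment: i-puygipi-u-y.
voice: -u → active.
aspect: -y → perfective.
mood: i- → imperative.

active, perfective, imperative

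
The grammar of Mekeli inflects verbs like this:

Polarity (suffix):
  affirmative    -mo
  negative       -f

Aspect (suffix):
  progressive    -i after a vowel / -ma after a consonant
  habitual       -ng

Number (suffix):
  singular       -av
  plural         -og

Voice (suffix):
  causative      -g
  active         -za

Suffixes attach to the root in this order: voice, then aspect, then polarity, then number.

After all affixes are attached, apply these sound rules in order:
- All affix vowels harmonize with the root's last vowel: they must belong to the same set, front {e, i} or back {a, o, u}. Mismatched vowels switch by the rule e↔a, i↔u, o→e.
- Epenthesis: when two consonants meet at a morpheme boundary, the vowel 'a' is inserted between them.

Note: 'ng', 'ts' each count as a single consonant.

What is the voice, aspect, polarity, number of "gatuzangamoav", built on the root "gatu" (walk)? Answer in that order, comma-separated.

active, habitual, affirmative, singular

Segment: gatu-za-ng-mo-av.
voice: -za → active.
aspect: -ng → habitual.
polarity: -mo → affirmative.
number: -av → singular.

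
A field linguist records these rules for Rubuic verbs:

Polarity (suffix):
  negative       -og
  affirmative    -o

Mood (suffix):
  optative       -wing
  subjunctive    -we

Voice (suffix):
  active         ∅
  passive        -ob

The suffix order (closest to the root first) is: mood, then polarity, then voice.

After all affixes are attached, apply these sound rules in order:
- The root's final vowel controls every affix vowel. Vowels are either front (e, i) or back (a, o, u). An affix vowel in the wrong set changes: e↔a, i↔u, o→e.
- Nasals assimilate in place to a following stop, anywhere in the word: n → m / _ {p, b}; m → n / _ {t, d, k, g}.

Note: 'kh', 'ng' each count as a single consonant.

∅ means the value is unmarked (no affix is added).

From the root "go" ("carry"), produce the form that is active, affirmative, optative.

Attach mood optative -wing → gowing.
Attach polarity affirmative -o → gowingo.
voice = active: zero marking, form stays gowingo.
Apply vowel harmony: gowingo → gowungo.
Nasal assimilation: no change.

gowungo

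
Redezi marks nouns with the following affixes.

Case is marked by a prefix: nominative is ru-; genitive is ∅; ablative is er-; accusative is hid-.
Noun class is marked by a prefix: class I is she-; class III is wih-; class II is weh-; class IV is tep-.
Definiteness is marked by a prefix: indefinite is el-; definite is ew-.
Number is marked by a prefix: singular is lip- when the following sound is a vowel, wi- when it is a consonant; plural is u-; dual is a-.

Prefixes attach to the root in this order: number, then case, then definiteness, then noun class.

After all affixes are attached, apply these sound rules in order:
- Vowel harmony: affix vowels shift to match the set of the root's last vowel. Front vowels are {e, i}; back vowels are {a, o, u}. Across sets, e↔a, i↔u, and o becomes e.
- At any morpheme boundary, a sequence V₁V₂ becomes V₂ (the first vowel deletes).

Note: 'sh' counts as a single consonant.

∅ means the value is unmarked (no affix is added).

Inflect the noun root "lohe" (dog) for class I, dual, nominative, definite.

shewrelohe

Attach number dual a- → alohe.
Attach case nominative ru- → rualohe.
Attach definiteness definite ew- → ewrualohe.
Attach noun class class I she- → sheewrualohe.
Apply vowel harmony: sheewrualohe → sheewrielohe.
Apply vowel deletion: sheewrielohe → shewrelohe.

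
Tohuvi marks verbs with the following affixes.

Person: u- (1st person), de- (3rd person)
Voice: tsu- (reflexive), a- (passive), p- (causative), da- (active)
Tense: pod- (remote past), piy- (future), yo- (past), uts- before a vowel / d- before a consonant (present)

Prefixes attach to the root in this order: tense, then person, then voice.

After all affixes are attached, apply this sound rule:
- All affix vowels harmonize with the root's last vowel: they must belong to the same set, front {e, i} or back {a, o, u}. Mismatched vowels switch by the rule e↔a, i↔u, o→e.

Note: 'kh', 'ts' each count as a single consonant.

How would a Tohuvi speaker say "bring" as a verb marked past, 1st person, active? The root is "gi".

Attach tense past yo- → yogi.
Attach person 1st person u- → uyogi.
Attach voice active da- → dauyogi.
Apply vowel harmony: dauyogi → deiyegi.

deiyegi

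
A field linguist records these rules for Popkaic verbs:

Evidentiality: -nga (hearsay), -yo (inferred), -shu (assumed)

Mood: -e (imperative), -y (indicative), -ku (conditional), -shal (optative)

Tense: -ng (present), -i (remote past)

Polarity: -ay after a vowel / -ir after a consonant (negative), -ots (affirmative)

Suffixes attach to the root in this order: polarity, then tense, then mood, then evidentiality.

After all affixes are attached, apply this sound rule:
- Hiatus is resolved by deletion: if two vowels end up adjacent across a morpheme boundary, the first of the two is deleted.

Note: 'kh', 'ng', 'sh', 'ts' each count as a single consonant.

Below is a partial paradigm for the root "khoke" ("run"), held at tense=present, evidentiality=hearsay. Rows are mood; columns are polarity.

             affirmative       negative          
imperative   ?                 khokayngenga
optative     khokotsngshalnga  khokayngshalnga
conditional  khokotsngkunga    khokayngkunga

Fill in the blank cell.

Attach polarity affirmative -ots → khokeots.
Attach tense present -ng → khokeotsng.
Attach mood imperative -e → khokeotsnge.
Attach evidentiality hearsay -nga → khokeotsngenga.
Apply vowel deletion: khokeotsngenga → khokotsngenga.

khokotsngenga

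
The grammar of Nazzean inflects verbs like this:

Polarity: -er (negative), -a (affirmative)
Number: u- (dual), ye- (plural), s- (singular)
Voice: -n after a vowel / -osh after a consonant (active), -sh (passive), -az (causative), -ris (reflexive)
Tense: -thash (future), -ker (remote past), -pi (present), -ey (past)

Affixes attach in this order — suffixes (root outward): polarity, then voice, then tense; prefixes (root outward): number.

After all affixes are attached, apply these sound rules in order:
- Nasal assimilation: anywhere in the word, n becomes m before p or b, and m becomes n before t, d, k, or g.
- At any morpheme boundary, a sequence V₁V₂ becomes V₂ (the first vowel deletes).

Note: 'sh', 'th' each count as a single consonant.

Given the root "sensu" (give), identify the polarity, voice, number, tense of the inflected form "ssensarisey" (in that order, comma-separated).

affirmative, reflexive, singular, past

Segment: s-sensu-a-ris-ey.
polarity: -a → affirmative.
voice: -ris → reflexive.
number: s- → singular.
tense: -ey → past.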